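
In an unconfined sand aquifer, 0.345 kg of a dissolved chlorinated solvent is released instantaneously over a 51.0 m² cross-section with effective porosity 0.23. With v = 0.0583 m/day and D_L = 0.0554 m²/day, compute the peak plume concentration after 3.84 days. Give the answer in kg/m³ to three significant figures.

0.0180 kg/m³

The peak of an instantaneous 1D plume sits at x = vt; there the Gaussian factor is 1 and C_max = M/(n_e·A·√(4πDt)), where n_e·A is the pore area the mass is dissolved in.
√(4πDt) = √(4π × 0.0554 × 3.84) = 1.635 m, so C_max = 0.345/(0.23 × 51.0 × 1.635) = 0.0180 kg/m³.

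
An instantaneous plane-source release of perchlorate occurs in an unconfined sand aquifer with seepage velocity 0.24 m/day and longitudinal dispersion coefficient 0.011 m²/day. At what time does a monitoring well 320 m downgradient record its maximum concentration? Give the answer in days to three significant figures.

1330 days

For the 1D instantaneous-source solution, setting ∂C/∂t = 0 at fixed x gives v²t² + 2Dt − x² = 0, so t = (√(D² + v²x²) − D)/v².
√(D² + v²x²) = √(0.011² + 0.24² × 320²) = 76.80; v² = 0.0576.
t = (76.80 − 0.011)/0.0576 = 1330 days (vs. the pure-advection estimate x/v = 1330 d).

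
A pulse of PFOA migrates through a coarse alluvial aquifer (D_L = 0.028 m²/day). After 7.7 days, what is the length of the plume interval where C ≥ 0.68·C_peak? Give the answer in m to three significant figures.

The plume is Gaussian with σ = √(2Dt) = √(2 × 0.028 × 7.7) = 0.6567 m.
C/C_peak = exp(−Δx²/(2σ²)) = 0.68 ⇒ Δx = σ·√(−2 ln 0.68) = 0.6567 × 0.8783 = 0.5768 m.
Width = 2Δx = 1.15 m.

1.15 m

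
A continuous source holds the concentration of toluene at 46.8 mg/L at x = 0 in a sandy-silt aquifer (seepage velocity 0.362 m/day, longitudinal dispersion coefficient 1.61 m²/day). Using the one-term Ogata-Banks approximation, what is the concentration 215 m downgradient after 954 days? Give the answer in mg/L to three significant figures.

46.4 mg/L

For a continuous step input, C/C₀ ≈ ½·erfc((x−vt)/(2√(Dt))).
vt = 0.362 × 954 = 345.348 m and 2√(Dt) = 2√(1.61 × 954) = 78.38 m.
Argument (x−vt)/(2√(Dt)) = (215 − 345.348)/78.38 = -1.663; ½·erfc(-1.663) = 0.9907.
C = 46.8 × 0.9907 = 46.4 mg/L.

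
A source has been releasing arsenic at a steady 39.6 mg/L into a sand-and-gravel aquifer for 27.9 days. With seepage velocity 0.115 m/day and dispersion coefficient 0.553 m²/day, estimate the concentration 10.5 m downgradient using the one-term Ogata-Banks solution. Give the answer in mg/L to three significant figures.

For a continuous step input, C/C₀ ≈ ½·erfc((x−vt)/(2√(Dt))).
vt = 0.115 × 27.9 = 3.2085 m and 2√(Dt) = 2√(0.553 × 27.9) = 7.856 m.
Argument (x−vt)/(2√(Dt)) = (10.5 − 3.2085)/7.856 = 0.9281; ½·erfc(0.9281) = 0.09467.
C = 39.6 × 0.09467 = 3.75 mg/L.

3.75 mg/L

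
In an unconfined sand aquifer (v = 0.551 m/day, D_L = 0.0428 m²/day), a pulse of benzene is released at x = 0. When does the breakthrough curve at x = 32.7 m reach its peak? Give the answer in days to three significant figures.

For the 1D instantaneous-source solution, setting ∂C/∂t = 0 at fixed x gives v²t² + 2Dt − x² = 0, so t = (√(D² + v²x²) − D)/v².
√(D² + v²x²) = √(0.0428² + 0.551² × 32.7²) = 18.02; v² = 0.303601.
t = (18.02 − 0.0428)/0.303601 = 59.2 days (vs. the pure-advection estimate x/v = 59.3 d).

59.2 days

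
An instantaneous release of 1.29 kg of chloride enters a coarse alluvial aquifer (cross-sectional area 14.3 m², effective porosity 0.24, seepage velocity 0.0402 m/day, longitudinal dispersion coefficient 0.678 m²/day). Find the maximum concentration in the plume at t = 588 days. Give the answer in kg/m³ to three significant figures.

0.00531 kg/m³

The peak of an instantaneous 1D plume sits at x = vt; there the Gaussian factor is 1 and C_max = M/(n_e·A·√(4πDt)), where n_e·A is the pore area the mass is dissolved in.
√(4πDt) = √(4π × 0.678 × 588) = 70.78 m, so C_max = 1.29/(0.24 × 14.3 × 70.78) = 0.00531 kg/m³.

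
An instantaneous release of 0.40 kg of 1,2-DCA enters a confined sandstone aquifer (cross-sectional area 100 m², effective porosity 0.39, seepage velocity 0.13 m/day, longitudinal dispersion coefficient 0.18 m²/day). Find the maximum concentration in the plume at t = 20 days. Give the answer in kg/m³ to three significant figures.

The peak of an instantaneous 1D plume sits at x = vt; there the Gaussian factor is 1 and C_max = M/(n_e·A·√(4πDt)), where n_e·A is the pore area the mass is dissolved in.
√(4πDt) = √(4π × 0.18 × 20) = 6.726 m, so C_max = 0.40/(0.39 × 100 × 6.726) = 0.00152 kg/m³.

0.00152 kg/m³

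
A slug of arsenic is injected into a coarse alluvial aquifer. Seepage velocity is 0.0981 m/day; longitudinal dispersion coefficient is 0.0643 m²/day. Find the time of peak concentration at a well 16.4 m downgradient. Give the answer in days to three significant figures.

161 days

For the 1D instantaneous-source solution, setting ∂C/∂t = 0 at fixed x gives v²t² + 2Dt − x² = 0, so t = (√(D² + v²x²) − D)/v².
√(D² + v²x²) = √(0.0643² + 0.0981² × 16.4²) = 1.610; v² = 0.00962361.
t = (1.610 − 0.0643)/0.00962361 = 161 days (vs. the pure-advection estimate x/v = 167 d).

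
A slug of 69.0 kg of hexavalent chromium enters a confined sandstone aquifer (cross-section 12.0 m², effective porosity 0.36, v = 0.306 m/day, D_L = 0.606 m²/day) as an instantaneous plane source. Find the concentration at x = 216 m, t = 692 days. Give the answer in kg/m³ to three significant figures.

0.218 kg/m³

For an instantaneous plane source, C(x,t) = M/(n_e·A·√(4πDt)) · exp(−(x−vt)²/(4Dt)), with n_e·A the pore (flow) area.
Plume center vt = 0.306 × 692 = 211.752 m, so the well at 216 m is 4.248 m downgradient of the peak.
√(4πDt) = 72.59 m, giving peak height M/(n_e·A·√(4πDt)) = 69.0/(0.36 × 12.0 × 72.59) = 0.2200 kg/m³.
(x−vt)²/(4Dt) = (4.248)²/(4 × 0.606 × 692) = 0.01076; exp(−0.01076) = 0.9893.
C = 0.2200 × 0.9893 = 0.218 kg/m³.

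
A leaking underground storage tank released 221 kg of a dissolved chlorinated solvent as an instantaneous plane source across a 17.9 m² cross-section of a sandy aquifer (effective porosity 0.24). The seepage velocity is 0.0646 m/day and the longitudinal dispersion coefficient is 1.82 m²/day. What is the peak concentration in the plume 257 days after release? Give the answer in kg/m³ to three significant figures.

The peak of an instantaneous 1D plume sits at x = vt; there the Gaussian factor is 1 and C_max = M/(n_e·A·√(4πDt)), where n_e·A is the pore area the mass is dissolved in.
√(4πDt) = √(4π × 1.82 × 257) = 76.67 m, so C_max = 221/(0.24 × 17.9 × 76.67) = 0.671 kg/m³.

0.671 kg/m³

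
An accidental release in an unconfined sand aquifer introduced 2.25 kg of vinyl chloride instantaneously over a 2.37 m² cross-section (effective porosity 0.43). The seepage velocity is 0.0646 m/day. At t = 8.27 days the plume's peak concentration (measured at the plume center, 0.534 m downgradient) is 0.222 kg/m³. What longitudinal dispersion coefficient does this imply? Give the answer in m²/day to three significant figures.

At the plume center C_max = M/(n_e·A·√(4πDt)), so D = M²/(4πt·(n_e·A·C_max)²).
n_e·A·C_max = 0.43 × 2.37 × 0.222 = 0.2262 kg/m.
D = 2.25²/(4π × 8.27 × 0.2262²) = 0.952 m²/day.

0.952 m²/day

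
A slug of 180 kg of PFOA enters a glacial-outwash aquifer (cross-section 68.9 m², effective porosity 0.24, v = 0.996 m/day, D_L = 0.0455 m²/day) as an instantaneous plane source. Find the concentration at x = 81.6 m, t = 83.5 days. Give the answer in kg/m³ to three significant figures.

For an instantaneous plane source, C(x,t) = M/(n_e·A·√(4πDt)) · exp(−(x−vt)²/(4Dt)), with n_e·A the pore (flow) area.
Plume center vt = 0.996 × 83.5 = 83.166 m, so the well at 81.6 m is 1.566 m upgradient of the peak.
√(4πDt) = 6.910 m, giving peak height M/(n_e·A·√(4πDt)) = 180/(0.24 × 68.9 × 6.910) = 1.575 kg/m³.
(x−vt)²/(4Dt) = (-1.566)²/(4 × 0.0455 × 83.5) = 0.1614; exp(−0.1614) = 0.8510.
C = 1.575 × 0.8510 = 1.34 kg/m³.

1.34 kg/m³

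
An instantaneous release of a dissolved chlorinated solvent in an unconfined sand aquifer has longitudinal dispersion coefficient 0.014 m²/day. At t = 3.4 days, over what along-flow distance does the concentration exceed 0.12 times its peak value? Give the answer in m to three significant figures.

1.27 m

The plume is Gaussian with σ = √(2Dt) = √(2 × 0.014 × 3.4) = 0.3085 m.
C/C_peak = exp(−Δx²/(2σ²)) = 0.12 ⇒ Δx = σ·√(−2 ln 0.12) = 0.3085 × 2.059 = 0.6352 m.
Width = 2Δx = 1.27 m.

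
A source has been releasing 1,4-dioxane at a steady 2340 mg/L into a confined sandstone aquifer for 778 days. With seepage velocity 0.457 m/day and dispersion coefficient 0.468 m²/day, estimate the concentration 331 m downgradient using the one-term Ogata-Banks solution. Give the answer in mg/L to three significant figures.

For a continuous step input, C/C₀ ≈ ½·erfc((x−vt)/(2√(Dt))).
vt = 0.457 × 778 = 355.546 m and 2√(Dt) = 2√(0.468 × 778) = 38.16 m.
Argument (x−vt)/(2√(Dt)) = (331 − 355.546)/38.16 = -0.6432; ½·erfc(-0.6432) = 0.8185.
C = 2340 × 0.8185 = 1920 mg/L.

1920 mg/L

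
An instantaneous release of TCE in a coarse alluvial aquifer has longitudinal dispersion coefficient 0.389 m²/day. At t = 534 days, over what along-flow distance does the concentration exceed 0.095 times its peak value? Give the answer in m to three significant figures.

The plume is Gaussian with σ = √(2Dt) = √(2 × 0.389 × 534) = 20.38 m.
C/C_peak = exp(−Δx²/(2σ²)) = 0.095 ⇒ Δx = σ·√(−2 ln 0.095) = 20.38 × 2.170 = 44.22 m.
Width = 2Δx = 88.4 m.

88.4 m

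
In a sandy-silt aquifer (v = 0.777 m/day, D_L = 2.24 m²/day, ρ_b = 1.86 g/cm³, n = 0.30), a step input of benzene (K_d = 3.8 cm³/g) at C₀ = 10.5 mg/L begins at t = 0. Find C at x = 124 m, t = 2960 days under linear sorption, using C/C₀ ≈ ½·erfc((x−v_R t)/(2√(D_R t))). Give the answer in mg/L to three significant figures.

Retardation factor R = 1 + ρ_b·K_d/n = 1 + 1.86 × 3.8/0.30 = 24.56.
Sorption retards both mechanisms: v_R = v/R = 0.03164 m/day, D_R = D/R = 0.09121 m²/day.
v_R·t = 0.03164 × 2960 = 93.6544 m; 2√(D_R t) = 32.86 m; argument = (124 − 93.6544)/32.86 = 0.9235.
C = C₀ × ½·erfc(0.9235) = 10.5 × 0.09577 = 1.01 mg/L.

1.01 mg/L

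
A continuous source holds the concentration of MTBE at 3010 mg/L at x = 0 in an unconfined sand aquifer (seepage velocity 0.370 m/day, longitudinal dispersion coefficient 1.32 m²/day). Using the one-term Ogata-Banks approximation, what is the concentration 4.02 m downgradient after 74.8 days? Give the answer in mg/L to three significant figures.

For a continuous step input, C/C₀ ≈ ½·erfc((x−vt)/(2√(Dt))).
vt = 0.370 × 74.8 = 27.676 m and 2√(Dt) = 2√(1.32 × 74.8) = 19.87 m.
Argument (x−vt)/(2√(Dt)) = (4.02 − 27.676)/19.87 = -1.191; ½·erfc(-1.191) = 0.9539.
C = 3010 × 0.9539 = 2870 mg/L.

2870 mg/L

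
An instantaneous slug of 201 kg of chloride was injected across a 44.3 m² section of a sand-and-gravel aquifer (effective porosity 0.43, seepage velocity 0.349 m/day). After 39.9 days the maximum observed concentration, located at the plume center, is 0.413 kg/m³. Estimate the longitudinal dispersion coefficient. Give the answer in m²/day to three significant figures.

1.30 m²/day

At the plume center C_max = M/(n_e·A·√(4πDt)), so D = M²/(4πt·(n_e·A·C_max)²).
n_e·A·C_max = 0.43 × 44.3 × 0.413 = 7.867 kg/m.
D = 201²/(4π × 39.9 × 7.867²) = 1.30 m²/day.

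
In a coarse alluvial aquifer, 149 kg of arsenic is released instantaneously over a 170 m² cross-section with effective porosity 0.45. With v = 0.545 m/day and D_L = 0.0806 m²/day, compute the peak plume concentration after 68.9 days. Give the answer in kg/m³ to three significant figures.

0.233 kg/m³

The peak of an instantaneous 1D plume sits at x = vt; there the Gaussian factor is 1 and C_max = M/(n_e·A·√(4πDt)), where n_e·A is the pore area the mass is dissolved in.
√(4πDt) = √(4π × 0.0806 × 68.9) = 8.354 m, so C_max = 149/(0.45 × 170 × 8.354) = 0.233 kg/m³.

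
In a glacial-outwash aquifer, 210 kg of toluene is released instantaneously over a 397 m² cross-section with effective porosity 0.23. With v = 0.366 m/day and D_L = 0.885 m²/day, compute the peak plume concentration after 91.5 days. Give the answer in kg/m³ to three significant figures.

The peak of an instantaneous 1D plume sits at x = vt; there the Gaussian factor is 1 and C_max = M/(n_e·A·√(4πDt)), where n_e·A is the pore area the mass is dissolved in.
√(4πDt) = √(4π × 0.885 × 91.5) = 31.90 m, so C_max = 210/(0.23 × 397 × 31.90) = 0.0721 kg/m³.

0.0721 kg/m³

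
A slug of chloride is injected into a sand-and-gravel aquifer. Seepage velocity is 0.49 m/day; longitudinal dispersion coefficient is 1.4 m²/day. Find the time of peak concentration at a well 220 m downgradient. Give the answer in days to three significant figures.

443 days

For the 1D instantaneous-source solution, setting ∂C/∂t = 0 at fixed x gives v²t² + 2Dt − x² = 0, so t = (√(D² + v²x²) − D)/v².
√(D² + v²x²) = √(1.4² + 0.49² × 220²) = 107.8; v² = 0.2401.
t = (107.8 − 1.4)/0.2401 = 443 days (vs. the pure-advection estimate x/v = 449 d).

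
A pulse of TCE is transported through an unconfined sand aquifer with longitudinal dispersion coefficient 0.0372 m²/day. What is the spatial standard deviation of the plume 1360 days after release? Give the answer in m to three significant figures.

Dispersive spreading gives a Gaussian with σ² = 2Dt; advection only shifts the center.
σ = √(2 × 0.0372 × 1360) = 10.1 m.

10.1 m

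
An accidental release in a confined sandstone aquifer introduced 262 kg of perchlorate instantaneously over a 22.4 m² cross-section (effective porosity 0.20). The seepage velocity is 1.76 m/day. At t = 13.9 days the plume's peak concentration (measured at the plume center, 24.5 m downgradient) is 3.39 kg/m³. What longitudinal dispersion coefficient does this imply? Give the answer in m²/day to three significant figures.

At the plume center C_max = M/(n_e·A·√(4πDt)), so D = M²/(4πt·(n_e·A·C_max)²).
n_e·A·C_max = 0.20 × 22.4 × 3.39 = 15.19 kg/m.
D = 262²/(4π × 13.9 × 15.19²) = 1.70 m²/day.

1.70 m²/day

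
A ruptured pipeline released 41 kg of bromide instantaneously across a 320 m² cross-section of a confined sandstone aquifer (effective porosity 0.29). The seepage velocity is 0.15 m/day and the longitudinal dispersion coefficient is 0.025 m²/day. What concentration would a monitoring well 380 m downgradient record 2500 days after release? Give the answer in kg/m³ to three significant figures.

For an instantaneous plane source, C(x,t) = M/(n_e·A·√(4πDt)) · exp(−(x−vt)²/(4Dt)), with n_e·A the pore (flow) area.
Plume center vt = 0.15 × 2500 = 375 m, so the well at 380 m is 5 m downgradient of the peak.
√(4πDt) = 28.02 m, giving peak height M/(n_e·A·√(4πDt)) = 41/(0.29 × 320 × 28.02) = 0.01577 kg/m³.
(x−vt)²/(4Dt) = (5)²/(4 × 0.025 × 2500) = 0.1000; exp(−0.1000) = 0.9048.
C = 0.01577 × 0.9048 = 0.0143 kg/m³.

0.0143 kg/m³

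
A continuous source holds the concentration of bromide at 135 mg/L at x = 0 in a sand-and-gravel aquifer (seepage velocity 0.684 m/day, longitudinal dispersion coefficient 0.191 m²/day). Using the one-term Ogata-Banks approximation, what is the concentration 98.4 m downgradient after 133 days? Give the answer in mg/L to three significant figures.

For a continuous step input, C/C₀ ≈ ½·erfc((x−vt)/(2√(Dt))).
vt = 0.684 × 133 = 90.972 m and 2√(Dt) = 2√(0.191 × 133) = 10.08 m.
Argument (x−vt)/(2√(Dt)) = (98.4 − 90.972)/10.08 = 0.7369; ½·erfc(0.7369) = 0.1487.
C = 135 × 0.1487 = 20.1 mg/L.

20.1 mg/L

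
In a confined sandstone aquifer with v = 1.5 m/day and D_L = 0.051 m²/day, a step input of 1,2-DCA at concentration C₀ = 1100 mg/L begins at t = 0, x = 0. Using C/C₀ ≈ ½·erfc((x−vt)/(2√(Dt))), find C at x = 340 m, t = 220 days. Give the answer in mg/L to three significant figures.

19.1 mg/L

For a continuous step input, C/C₀ ≈ ½·erfc((x−vt)/(2√(Dt))).
vt = 1.5 × 220 = 330 m and 2√(Dt) = 2√(0.051 × 220) = 6.699 m.
Argument (x−vt)/(2√(Dt)) = (340 − 330)/6.699 = 1.493; ½·erfc(1.493) = 0.01737.
C = 1100 × 0.01737 = 19.1 mg/L.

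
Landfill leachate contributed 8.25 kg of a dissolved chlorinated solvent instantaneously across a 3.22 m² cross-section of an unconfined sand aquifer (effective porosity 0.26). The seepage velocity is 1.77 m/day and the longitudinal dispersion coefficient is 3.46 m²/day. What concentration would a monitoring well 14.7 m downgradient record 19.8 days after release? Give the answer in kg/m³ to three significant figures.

For an instantaneous plane source, C(x,t) = M/(n_e·A·√(4πDt)) · exp(−(x−vt)²/(4Dt)), with n_e·A the pore (flow) area.
Plume center vt = 1.77 × 19.8 = 35.046 m, so the well at 14.7 m is 20.346 m upgradient of the peak.
√(4πDt) = 29.34 m, giving peak height M/(n_e·A·√(4πDt)) = 8.25/(0.26 × 3.22 × 29.34) = 0.3359 kg/m³.
(x−vt)²/(4Dt) = (-20.346)²/(4 × 3.46 × 19.8) = 1.511; exp(−1.511) = 0.2207.
C = 0.3359 × 0.2207 = 0.0741 kg/m³.

0.0741 kg/m³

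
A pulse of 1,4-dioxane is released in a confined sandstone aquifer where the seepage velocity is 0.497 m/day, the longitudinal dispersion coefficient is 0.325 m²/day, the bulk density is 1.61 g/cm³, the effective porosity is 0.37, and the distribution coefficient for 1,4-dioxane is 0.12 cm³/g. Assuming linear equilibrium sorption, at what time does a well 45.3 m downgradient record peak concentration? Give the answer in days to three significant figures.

137 days

Retardation factor R = 1 + ρ_b·K_d/n = 1 + 1.61 × 0.12/0.37 = 1.522.
Sorption retards both mechanisms: v_R = v/R = 0.3265 m/day, D_R = D/R = 0.2135 m²/day.
Peak time from v_R²t² + 2D_R t − x² = 0: t = (√(D_R² + v_R²x²) − D_R)/v_R².
√(D_R² + v_R²x²) = √(0.2135² + 0.3265² × 45.3²) = 14.79; v_R² = 0.1066.
t = (14.79 − 0.2135)/0.1066 = 137 days.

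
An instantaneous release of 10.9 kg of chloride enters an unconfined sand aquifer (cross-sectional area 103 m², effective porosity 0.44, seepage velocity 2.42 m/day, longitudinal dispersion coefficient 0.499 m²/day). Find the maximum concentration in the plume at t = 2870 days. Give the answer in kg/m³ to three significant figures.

0.00179 kg/m³

The peak of an instantaneous 1D plume sits at x = vt; there the Gaussian factor is 1 and C_max = M/(n_e·A·√(4πDt)), where n_e·A is the pore area the mass is dissolved in.
√(4πDt) = √(4π × 0.499 × 2870) = 134.2 m, so C_max = 10.9/(0.44 × 103 × 134.2) = 0.00179 kg/m³.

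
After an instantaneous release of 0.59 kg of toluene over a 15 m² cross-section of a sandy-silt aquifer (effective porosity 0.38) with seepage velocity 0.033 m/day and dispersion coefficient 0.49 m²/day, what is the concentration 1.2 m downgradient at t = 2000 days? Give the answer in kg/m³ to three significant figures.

0.000320 kg/m³

For an instantaneous plane source, C(x,t) = M/(n_e·A·√(4πDt)) · exp(−(x−vt)²/(4Dt)), with n_e·A the pore (flow) area.
Plume center vt = 0.033 × 2000 = 66 m, so the well at 1.2 m is 64.8 m upgradient of the peak.
√(4πDt) = 111.0 m, giving peak height M/(n_e·A·√(4πDt)) = 0.59/(0.38 × 15 × 111.0) = 0.0009325 kg/m³.
(x−vt)²/(4Dt) = (-64.8)²/(4 × 0.49 × 2000) = 1.071; exp(−1.071) = 0.3427.
C = 0.0009325 × 0.3427 = 0.000320 kg/m³.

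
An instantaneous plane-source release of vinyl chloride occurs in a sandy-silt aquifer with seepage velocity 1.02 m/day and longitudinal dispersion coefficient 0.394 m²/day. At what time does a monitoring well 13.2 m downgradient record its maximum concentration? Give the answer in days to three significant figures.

For the 1D instantaneous-source solution, setting ∂C/∂t = 0 at fixed x gives v²t² + 2Dt − x² = 0, so t = (√(D² + v²x²) − D)/v².
√(D² + v²x²) = √(0.394² + 1.02² × 13.2²) = 13.47; v² = 1.0404.
t = (13.47 − 0.394)/1.0404 = 12.6 days (vs. the pure-advection estimate x/v = 12.9 d).

12.6 days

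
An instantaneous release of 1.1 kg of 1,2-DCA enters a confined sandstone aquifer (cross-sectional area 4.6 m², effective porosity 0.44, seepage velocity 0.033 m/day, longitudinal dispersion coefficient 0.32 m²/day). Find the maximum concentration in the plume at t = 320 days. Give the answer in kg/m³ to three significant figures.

0.0152 kg/m³

The peak of an instantaneous 1D plume sits at x = vt; there the Gaussian factor is 1 and C_max = M/(n_e·A·√(4πDt)), where n_e·A is the pore area the mass is dissolved in.
√(4πDt) = √(4π × 0.32 × 320) = 35.87 m, so C_max = 1.1/(0.44 × 4.6 × 35.87) = 0.0152 kg/m³.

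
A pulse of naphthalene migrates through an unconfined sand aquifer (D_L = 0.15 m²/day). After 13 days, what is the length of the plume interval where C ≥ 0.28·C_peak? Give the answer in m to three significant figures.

The plume is Gaussian with σ = √(2Dt) = √(2 × 0.15 × 13) = 1.975 m.
C/C_peak = exp(−Δx²/(2σ²)) = 0.28 ⇒ Δx = σ·√(−2 ln 0.28) = 1.975 × 1.596 = 3.152 m.
Width = 2Δx = 6.30 m.

6.30 m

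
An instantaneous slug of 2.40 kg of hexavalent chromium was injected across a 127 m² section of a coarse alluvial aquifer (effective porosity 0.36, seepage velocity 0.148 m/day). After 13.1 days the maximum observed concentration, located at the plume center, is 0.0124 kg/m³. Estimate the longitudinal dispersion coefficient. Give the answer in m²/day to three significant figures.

0.109 m²/day

At the plume center C_max = M/(n_e·A·√(4πDt)), so D = M²/(4πt·(n_e·A·C_max)²).
n_e·A·C_max = 0.36 × 127 × 0.0124 = 0.5669 kg/m.
D = 2.40²/(4π × 13.1 × 0.5669²) = 0.109 m²/day.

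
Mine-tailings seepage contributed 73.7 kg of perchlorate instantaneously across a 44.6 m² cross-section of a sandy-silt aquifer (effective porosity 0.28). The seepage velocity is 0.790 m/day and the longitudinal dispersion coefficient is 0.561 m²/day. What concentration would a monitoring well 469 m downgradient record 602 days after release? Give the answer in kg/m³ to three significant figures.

0.0877 kg/m³

For an instantaneous plane source, C(x,t) = M/(n_e·A·√(4πDt)) · exp(−(x−vt)²/(4Dt)), with n_e·A the pore (flow) area.
Plume center vt = 0.790 × 602 = 475.58 m, so the well at 469 m is 6.58 m upgradient of the peak.
√(4πDt) = 65.15 m, giving peak height M/(n_e·A·√(4πDt)) = 73.7/(0.28 × 44.6 × 65.15) = 0.09059 kg/m³.
(x−vt)²/(4Dt) = (-6.58)²/(4 × 0.561 × 602) = 0.03205; exp(−0.03205) = 0.9685.
C = 0.09059 × 0.9685 = 0.0877 kg/m³.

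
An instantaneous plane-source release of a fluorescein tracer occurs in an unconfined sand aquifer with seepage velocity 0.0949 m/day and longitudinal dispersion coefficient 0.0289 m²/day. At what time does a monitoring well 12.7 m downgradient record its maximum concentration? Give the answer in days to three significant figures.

131 days

For the 1D instantaneous-source solution, setting ∂C/∂t = 0 at fixed x gives v²t² + 2Dt − x² = 0, so t = (√(D² + v²x²) − D)/v².
√(D² + v²x²) = √(0.0289² + 0.0949² × 12.7²) = 1.206; v² = 0.00900601.
t = (1.206 − 0.0289)/0.00900601 = 131 days (vs. the pure-advection estimate x/v = 134 d).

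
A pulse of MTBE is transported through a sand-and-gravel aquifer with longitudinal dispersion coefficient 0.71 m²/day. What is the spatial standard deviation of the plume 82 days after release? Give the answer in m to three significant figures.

Dispersive spreading gives a Gaussian with σ² = 2Dt; advection only shifts the center.
σ = √(2 × 0.71 × 82) = 10.8 m.

10.8 m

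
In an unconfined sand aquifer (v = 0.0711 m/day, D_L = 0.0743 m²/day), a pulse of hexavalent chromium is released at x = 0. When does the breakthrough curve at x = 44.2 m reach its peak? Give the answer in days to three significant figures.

For the 1D instantaneous-source solution, setting ∂C/∂t = 0 at fixed x gives v²t² + 2Dt − x² = 0, so t = (√(D² + v²x²) − D)/v².
√(D² + v²x²) = √(0.0743² + 0.0711² × 44.2²) = 3.143; v² = 0.00505521.
t = (3.143 − 0.0743)/0.00505521 = 607 days (vs. the pure-advection estimate x/v = 622 d).

607 days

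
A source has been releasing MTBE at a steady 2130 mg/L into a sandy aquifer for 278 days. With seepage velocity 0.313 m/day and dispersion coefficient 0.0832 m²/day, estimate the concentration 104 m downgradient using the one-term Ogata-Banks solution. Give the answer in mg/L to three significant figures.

13.3 mg/L

For a continuous step input, C/C₀ ≈ ½·erfc((x−vt)/(2√(Dt))).
vt = 0.313 × 278 = 87.014 m and 2√(Dt) = 2√(0.0832 × 278) = 9.619 m.
Argument (x−vt)/(2√(Dt)) = (104 − 87.014)/9.619 = 1.766; ½·erfc(1.766) = 0.006254.
C = 2130 × 0.006254 = 13.3 mg/L.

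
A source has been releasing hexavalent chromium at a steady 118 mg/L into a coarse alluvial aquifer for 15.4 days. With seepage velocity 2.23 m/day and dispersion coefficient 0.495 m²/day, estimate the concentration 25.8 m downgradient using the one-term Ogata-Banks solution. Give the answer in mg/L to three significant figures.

116 mg/L

For a continuous step input, C/C₀ ≈ ½·erfc((x−vt)/(2√(Dt))).
vt = 2.23 × 15.4 = 34.342 m and 2√(Dt) = 2√(0.495 × 15.4) = 5.522 m.
Argument (x−vt)/(2√(Dt)) = (25.8 − 34.342)/5.522 = -1.547; ½·erfc(-1.547) = 0.9857.
C = 118 × 0.9857 = 116 mg/L.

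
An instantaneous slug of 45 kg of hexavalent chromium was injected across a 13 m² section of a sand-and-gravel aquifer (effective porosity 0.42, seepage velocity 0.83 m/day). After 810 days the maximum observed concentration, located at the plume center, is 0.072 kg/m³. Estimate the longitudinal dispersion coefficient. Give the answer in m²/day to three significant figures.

At the plume center C_max = M/(n_e·A·√(4πDt)), so D = M²/(4πt·(n_e·A·C_max)²).
n_e·A·C_max = 0.42 × 13 × 0.072 = 0.3931 kg/m.
D = 45²/(4π × 810 × 0.3931²) = 1.29 m²/day.

1.29 m²/day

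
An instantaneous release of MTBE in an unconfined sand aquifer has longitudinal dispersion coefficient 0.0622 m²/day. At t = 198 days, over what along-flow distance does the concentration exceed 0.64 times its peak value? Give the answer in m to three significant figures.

9.38 m

The plume is Gaussian with σ = √(2Dt) = √(2 × 0.0622 × 198) = 4.963 m.
C/C_peak = exp(−Δx²/(2σ²)) = 0.64 ⇒ Δx = σ·√(−2 ln 0.64) = 4.963 × 0.9448 = 4.689 m.
Width = 2Δx = 9.38 m.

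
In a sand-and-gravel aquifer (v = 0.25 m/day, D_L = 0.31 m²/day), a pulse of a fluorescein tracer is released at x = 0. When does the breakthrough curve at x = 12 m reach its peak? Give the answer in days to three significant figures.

For the 1D instantaneous-source solution, setting ∂C/∂t = 0 at fixed x gives v²t² + 2Dt − x² = 0, so t = (√(D² + v²x²) − D)/v².
√(D² + v²x²) = √(0.31² + 0.25² × 12²) = 3.016; v² = 0.0625.
t = (3.016 − 0.31)/0.0625 = 43.3 days (vs. the pure-advection estimate x/v = 48.0 d).

43.3 days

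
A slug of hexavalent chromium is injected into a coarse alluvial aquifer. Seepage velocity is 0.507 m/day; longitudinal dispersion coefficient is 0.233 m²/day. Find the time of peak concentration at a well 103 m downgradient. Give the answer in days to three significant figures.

For the 1D instantaneous-source solution, setting ∂C/∂t = 0 at fixed x gives v²t² + 2Dt − x² = 0, so t = (√(D² + v²x²) − D)/v².
√(D² + v²x²) = √(0.233² + 0.507² × 103²) = 52.22; v² = 0.257049.
t = (52.22 − 0.233)/0.257049 = 202 days (vs. the pure-advection estimate x/v = 203 d).

202 days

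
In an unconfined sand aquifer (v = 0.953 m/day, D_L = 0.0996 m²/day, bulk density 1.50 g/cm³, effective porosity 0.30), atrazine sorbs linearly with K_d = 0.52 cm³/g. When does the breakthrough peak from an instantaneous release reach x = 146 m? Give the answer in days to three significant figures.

551 days

Retardation factor R = 1 + ρ_b·K_d/n = 1 + 1.50 × 0.52/0.30 = 3.600.
Sorption retards both mechanisms: v_R = v/R = 0.2647 m/day, D_R = D/R = 0.02767 m²/day.
Peak time from v_R²t² + 2D_R t − x² = 0: t = (√(D_R² + v_R²x²) − D_R)/v_R².
√(D_R² + v_R²x²) = √(0.02767² + 0.2647² × 146²) = 38.65; v_R² = 0.07007.
t = (38.65 − 0.02767)/0.07007 = 551 days.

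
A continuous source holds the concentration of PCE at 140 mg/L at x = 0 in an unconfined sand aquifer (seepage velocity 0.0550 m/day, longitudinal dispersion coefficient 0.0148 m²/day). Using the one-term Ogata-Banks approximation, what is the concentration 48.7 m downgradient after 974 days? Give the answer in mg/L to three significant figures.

114 mg/L

For a continuous step input, C/C₀ ≈ ½·erfc((x−vt)/(2√(Dt))).
vt = 0.0550 × 974 = 53.57 m and 2√(Dt) = 2√(0.0148 × 974) = 7.593 m.
Argument (x−vt)/(2√(Dt)) = (48.7 − 53.57)/7.593 = -0.6414; ½·erfc(-0.6414) = 0.8178.
C = 140 × 0.8178 = 114 mg/L.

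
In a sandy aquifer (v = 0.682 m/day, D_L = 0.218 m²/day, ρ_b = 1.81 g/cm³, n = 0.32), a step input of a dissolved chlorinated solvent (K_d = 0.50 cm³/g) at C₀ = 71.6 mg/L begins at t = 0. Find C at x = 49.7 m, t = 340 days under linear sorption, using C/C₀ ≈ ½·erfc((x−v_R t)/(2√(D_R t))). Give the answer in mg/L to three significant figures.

68.7 mg/L

Retardation factor R = 1 + ρ_b·K_d/n = 1 + 1.81 × 0.50/0.32 = 3.828.
Sorption retards both mechanisms: v_R = v/R = 0.1782 m/day, D_R = D/R = 0.05695 m²/day.
v_R·t = 0.1782 × 340 = 60.588 m; 2√(D_R t) = 8.801 m; argument = (49.7 − 60.588)/8.801 = -1.237.
C = C₀ × ½·erfc(-1.237) = 71.6 × 0.9599 = 68.7 mg/L.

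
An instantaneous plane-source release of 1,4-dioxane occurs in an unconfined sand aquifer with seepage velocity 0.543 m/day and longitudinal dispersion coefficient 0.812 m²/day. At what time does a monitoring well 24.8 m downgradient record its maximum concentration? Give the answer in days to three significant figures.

For the 1D instantaneous-source solution, setting ∂C/∂t = 0 at fixed x gives v²t² + 2Dt − x² = 0, so t = (√(D² + v²x²) − D)/v².
√(D² + v²x²) = √(0.812² + 0.543² × 24.8²) = 13.49; v² = 0.294849.
t = (13.49 − 0.812)/0.294849 = 43.0 days (vs. the pure-advection estimate x/v = 45.7 d).

43.0 days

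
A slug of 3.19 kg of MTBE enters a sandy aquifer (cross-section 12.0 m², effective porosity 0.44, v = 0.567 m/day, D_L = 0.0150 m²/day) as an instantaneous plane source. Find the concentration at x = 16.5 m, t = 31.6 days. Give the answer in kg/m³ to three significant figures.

0.0858 kg/m³

For an instantaneous plane source, C(x,t) = M/(n_e·A·√(4πDt)) · exp(−(x−vt)²/(4Dt)), with n_e·A the pore (flow) area.
Plume center vt = 0.567 × 31.6 = 17.9172 m, so the well at 16.5 m is 1.4172 m upgradient of the peak.
√(4πDt) = 2.441 m, giving peak height M/(n_e·A·√(4πDt)) = 3.19/(0.44 × 12.0 × 2.441) = 0.2475 kg/m³.
(x−vt)²/(4Dt) = (-1.4172)²/(4 × 0.0150 × 31.6) = 1.059; exp(−1.059) = 0.3468.
C = 0.2475 × 0.3468 = 0.0858 kg/m³.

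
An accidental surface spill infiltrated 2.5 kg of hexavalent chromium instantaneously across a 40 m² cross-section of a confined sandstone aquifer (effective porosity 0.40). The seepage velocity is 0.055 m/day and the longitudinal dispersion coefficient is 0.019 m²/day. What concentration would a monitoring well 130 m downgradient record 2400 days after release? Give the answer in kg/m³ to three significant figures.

For an instantaneous plane source, C(x,t) = M/(n_e·A·√(4πDt)) · exp(−(x−vt)²/(4Dt)), with n_e·A the pore (flow) area.
Plume center vt = 0.055 × 2400 = 132 m, so the well at 130 m is 2 m upgradient of the peak.
√(4πDt) = 23.94 m, giving peak height M/(n_e·A·√(4πDt)) = 2.5/(0.40 × 40 × 23.94) = 0.006527 kg/m³.
(x−vt)²/(4Dt) = (-2)²/(4 × 0.019 × 2400) = 0.02193; exp(−0.02193) = 0.9783.
C = 0.006527 × 0.9783 = 0.00639 kg/m³.

0.00639 kg/m³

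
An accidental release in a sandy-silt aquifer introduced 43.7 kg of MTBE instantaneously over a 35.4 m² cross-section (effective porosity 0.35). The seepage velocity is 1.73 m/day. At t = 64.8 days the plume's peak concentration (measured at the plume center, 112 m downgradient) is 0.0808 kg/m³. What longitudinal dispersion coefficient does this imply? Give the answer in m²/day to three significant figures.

At the plume center C_max = M/(n_e·A·√(4πDt)), so D = M²/(4πt·(n_e·A·C_max)²).
n_e·A·C_max = 0.35 × 35.4 × 0.0808 = 1.001 kg/m.
D = 43.7²/(4π × 64.8 × 1.001²) = 2.34 m²/day.

2.34 m²/day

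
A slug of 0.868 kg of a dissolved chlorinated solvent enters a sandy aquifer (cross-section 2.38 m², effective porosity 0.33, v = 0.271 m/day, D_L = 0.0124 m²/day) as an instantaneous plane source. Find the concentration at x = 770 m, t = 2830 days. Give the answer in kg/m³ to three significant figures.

0.0492 kg/m³

For an instantaneous plane source, C(x,t) = M/(n_e·A·√(4πDt)) · exp(−(x−vt)²/(4Dt)), with n_e·A the pore (flow) area.
Plume center vt = 0.271 × 2830 = 766.93 m, so the well at 770 m is 3.07 m downgradient of the peak.
√(4πDt) = 21.00 m, giving peak height M/(n_e·A·√(4πDt)) = 0.868/(0.33 × 2.38 × 21.00) = 0.05263 kg/m³.
(x−vt)²/(4Dt) = (3.07)²/(4 × 0.0124 × 2830) = 0.06714; exp(−0.06714) = 0.9351.
C = 0.05263 × 0.9351 = 0.0492 kg/m³.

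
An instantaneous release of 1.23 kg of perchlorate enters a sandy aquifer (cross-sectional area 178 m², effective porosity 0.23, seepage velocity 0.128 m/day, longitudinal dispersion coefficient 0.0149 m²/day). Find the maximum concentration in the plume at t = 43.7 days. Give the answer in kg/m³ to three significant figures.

0.0105 kg/m³

The peak of an instantaneous 1D plume sits at x = vt; there the Gaussian factor is 1 and C_max = M/(n_e·A·√(4πDt)), where n_e·A is the pore area the mass is dissolved in.
√(4πDt) = √(4π × 0.0149 × 43.7) = 2.860 m, so C_max = 1.23/(0.23 × 178 × 2.860) = 0.0105 kg/m³.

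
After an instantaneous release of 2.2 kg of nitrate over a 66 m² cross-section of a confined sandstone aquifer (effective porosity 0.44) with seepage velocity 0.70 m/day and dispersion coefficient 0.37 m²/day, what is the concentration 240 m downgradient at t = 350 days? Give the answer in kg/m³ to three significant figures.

For an instantaneous plane source, C(x,t) = M/(n_e·A·√(4πDt)) · exp(−(x−vt)²/(4Dt)), with n_e·A the pore (flow) area.
Plume center vt = 0.70 × 350 = 245 m, so the well at 240 m is 5 m upgradient of the peak.
√(4πDt) = 40.34 m, giving peak height M/(n_e·A·√(4πDt)) = 2.2/(0.44 × 66 × 40.34) = 0.001878 kg/m³.
(x−vt)²/(4Dt) = (-5)²/(4 × 0.37 × 350) = 0.04826; exp(−0.04826) = 0.9529.
C = 0.001878 × 0.9529 = 0.00179 kg/m³.

0.00179 kg/m³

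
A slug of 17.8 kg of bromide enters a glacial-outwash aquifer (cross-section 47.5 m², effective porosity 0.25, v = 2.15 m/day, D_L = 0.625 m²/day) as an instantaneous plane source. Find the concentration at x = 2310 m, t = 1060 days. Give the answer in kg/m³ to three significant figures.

0.0114 kg/m³

For an instantaneous plane source, C(x,t) = M/(n_e·A·√(4πDt)) · exp(−(x−vt)²/(4Dt)), with n_e·A the pore (flow) area.
Plume center vt = 2.15 × 1060 = 2279 m, so the well at 2310 m is 31 m downgradient of the peak.
√(4πDt) = 91.24 m, giving peak height M/(n_e·A·√(4πDt)) = 17.8/(0.25 × 47.5 × 91.24) = 0.01643 kg/m³.
(x−vt)²/(4Dt) = (31)²/(4 × 0.625 × 1060) = 0.3626; exp(−0.3626) = 0.6959.
C = 0.01643 × 0.6959 = 0.0114 kg/m³.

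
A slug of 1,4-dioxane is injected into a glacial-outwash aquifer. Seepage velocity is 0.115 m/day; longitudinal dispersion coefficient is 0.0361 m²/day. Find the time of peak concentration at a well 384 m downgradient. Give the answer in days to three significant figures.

3340 days

For the 1D instantaneous-source solution, setting ∂C/∂t = 0 at fixed x gives v²t² + 2Dt − x² = 0, so t = (√(D² + v²x²) − D)/v².
√(D² + v²x²) = √(0.0361² + 0.115² × 384²) = 44.16; v² = 0.013225.
t = (44.16 − 0.0361)/0.013225 = 3340 days (vs. the pure-advection estimate x/v = 3340 d).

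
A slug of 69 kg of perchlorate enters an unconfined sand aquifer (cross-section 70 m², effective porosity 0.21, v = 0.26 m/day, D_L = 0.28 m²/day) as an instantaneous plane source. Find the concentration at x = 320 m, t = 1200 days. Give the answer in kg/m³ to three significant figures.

0.0689 kg/m³

For an instantaneous plane source, C(x,t) = M/(n_e·A·√(4πDt)) · exp(−(x−vt)²/(4Dt)), with n_e·A the pore (flow) area.
Plume center vt = 0.26 × 1200 = 312 m, so the well at 320 m is 8 m downgradient of the peak.
√(4πDt) = 64.98 m, giving peak height M/(n_e·A·√(4πDt)) = 69/(0.21 × 70 × 64.98) = 0.07224 kg/m³.
(x−vt)²/(4Dt) = (8)²/(4 × 0.28 × 1200) = 0.04762; exp(−0.04762) = 0.9535.
C = 0.07224 × 0.9535 = 0.0689 kg/m³.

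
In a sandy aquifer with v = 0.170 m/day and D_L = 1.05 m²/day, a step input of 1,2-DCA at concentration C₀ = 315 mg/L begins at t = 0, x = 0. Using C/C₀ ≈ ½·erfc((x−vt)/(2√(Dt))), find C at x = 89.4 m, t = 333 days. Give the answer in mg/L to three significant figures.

33.9 mg/L

For a continuous step input, C/C₀ ≈ ½·erfc((x−vt)/(2√(Dt))).
vt = 0.170 × 333 = 56.61 m and 2√(Dt) = 2√(1.05 × 333) = 37.40 m.
Argument (x−vt)/(2√(Dt)) = (89.4 − 56.61)/37.40 = 0.8767; ½·erfc(0.8767) = 0.1075.
C = 315 × 0.1075 = 33.9 mg/L.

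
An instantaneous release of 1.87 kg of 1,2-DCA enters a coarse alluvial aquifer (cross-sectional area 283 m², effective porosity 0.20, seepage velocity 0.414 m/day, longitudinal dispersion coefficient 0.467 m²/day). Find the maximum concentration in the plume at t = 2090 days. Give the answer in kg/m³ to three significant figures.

0.000298 kg/m³

The peak of an instantaneous 1D plume sits at x = vt; there the Gaussian factor is 1 and C_max = M/(n_e·A·√(4πDt)), where n_e·A is the pore area the mass is dissolved in.
√(4πDt) = √(4π × 0.467 × 2090) = 110.7 m, so C_max = 1.87/(0.20 × 283 × 110.7) = 0.000298 kg/m³.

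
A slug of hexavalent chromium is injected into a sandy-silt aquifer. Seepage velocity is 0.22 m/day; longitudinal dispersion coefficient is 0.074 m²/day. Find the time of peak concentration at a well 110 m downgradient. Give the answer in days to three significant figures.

498 days

For the 1D instantaneous-source solution, setting ∂C/∂t = 0 at fixed x gives v²t² + 2Dt − x² = 0, so t = (√(D² + v²x²) − D)/v².
√(D² + v²x²) = √(0.074² + 0.22² × 110²) = 24.20; v² = 0.0484.
t = (24.20 − 0.074)/0.0484 = 498 days (vs. the pure-advection estimate x/v = 500 d).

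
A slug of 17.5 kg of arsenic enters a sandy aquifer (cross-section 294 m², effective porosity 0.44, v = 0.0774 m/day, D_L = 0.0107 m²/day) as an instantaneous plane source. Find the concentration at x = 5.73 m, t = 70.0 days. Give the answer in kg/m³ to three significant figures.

0.0427 kg/m³

For an instantaneous plane source, C(x,t) = M/(n_e·A·√(4πDt)) · exp(−(x−vt)²/(4Dt)), with n_e·A the pore (flow) area.
Plume center vt = 0.0774 × 70.0 = 5.418 m, so the well at 5.73 m is 0.312 m downgradient of the peak.
√(4πDt) = 3.068 m, giving peak height M/(n_e·A·√(4πDt)) = 17.5/(0.44 × 294 × 3.068) = 0.04409 kg/m³.
(x−vt)²/(4Dt) = (0.312)²/(4 × 0.0107 × 70.0) = 0.03249; exp(−0.03249) = 0.9680.
C = 0.04409 × 0.9680 = 0.0427 kg/m³.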